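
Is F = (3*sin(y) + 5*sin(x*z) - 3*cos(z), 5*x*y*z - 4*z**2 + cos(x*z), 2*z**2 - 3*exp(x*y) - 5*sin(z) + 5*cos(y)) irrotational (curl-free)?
No, ∇×F = (-5*x*y - 3*x*exp(x*y) + x*sin(x*z) + 8*z - 5*sin(y), 5*x*cos(x*z) + 3*y*exp(x*y) + 3*sin(z), 5*y*z - z*sin(x*z) - 3*cos(y))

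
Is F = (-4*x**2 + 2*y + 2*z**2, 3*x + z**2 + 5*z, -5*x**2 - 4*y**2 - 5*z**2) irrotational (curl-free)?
No, ∇×F = (-8*y - 2*z - 5, 10*x + 4*z, 1)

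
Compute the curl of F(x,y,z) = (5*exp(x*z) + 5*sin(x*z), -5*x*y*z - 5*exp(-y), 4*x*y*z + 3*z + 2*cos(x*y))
(x*(5*y + 4*z - 2*sin(x*y)), 5*x*exp(x*z) + 5*x*cos(x*z) - 4*y*z + 2*y*sin(x*y), -5*y*z)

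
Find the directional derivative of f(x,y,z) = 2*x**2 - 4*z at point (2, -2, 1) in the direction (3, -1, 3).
12*sqrt(19)/19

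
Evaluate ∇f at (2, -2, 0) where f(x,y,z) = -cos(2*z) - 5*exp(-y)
(0, 5*exp(2), 0)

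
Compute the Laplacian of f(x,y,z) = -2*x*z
0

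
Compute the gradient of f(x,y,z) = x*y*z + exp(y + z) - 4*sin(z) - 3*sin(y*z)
(y*z, x*z - 3*z*cos(y*z) + exp(y + z), x*y - 3*y*cos(y*z) + exp(y + z) - 4*cos(z))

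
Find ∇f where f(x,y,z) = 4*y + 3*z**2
(0, 4, 6*z)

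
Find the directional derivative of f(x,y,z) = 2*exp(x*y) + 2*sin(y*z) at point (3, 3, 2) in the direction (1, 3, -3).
6*sqrt(19)*(-cos(6) + 4*exp(9))/19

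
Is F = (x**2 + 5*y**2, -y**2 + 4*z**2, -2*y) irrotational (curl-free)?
No, ∇×F = (-8*z - 2, 0, -10*y)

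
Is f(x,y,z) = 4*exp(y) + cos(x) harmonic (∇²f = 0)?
No, ∇²f = 4*exp(y) - cos(x)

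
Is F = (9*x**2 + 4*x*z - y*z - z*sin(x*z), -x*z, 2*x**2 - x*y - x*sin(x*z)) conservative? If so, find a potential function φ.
Yes, F is conservative. φ = 3*x**3 + 2*x**2*z - x*y*z + cos(x*z)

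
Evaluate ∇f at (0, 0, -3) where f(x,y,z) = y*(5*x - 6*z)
(0, 18, 0)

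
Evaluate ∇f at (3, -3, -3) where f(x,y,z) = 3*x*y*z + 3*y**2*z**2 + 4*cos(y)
(27, -189 + 4*sin(3), -189)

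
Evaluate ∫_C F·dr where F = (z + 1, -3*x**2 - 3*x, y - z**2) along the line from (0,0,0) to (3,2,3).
-51/2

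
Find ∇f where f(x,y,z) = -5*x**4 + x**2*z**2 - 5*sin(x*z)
(-20*x**3 + 2*x*z**2 - 5*z*cos(x*z), 0, x*(2*x*z - 5*cos(x*z)))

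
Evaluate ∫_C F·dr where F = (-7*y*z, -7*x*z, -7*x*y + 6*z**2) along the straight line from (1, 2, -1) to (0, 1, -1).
-14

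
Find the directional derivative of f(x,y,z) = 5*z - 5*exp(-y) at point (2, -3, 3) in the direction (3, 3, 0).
5*sqrt(2)*exp(3)/2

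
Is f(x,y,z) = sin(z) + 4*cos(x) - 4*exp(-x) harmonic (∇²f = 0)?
No, ∇²f = -sin(z) - 4*cos(x) - 4*exp(-x)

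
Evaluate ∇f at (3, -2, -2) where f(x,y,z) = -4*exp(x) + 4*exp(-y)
(-4*exp(3), -4*exp(2), 0)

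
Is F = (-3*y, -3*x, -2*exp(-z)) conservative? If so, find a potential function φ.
Yes, F is conservative. φ = -3*x*y + 2*exp(-z)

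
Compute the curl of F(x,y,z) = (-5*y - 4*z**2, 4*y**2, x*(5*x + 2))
(0, -10*x - 8*z - 2, 5)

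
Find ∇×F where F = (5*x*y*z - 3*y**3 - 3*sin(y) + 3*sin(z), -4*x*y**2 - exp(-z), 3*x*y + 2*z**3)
(3*x - exp(-z), 5*x*y - 3*y + 3*cos(z), -5*x*z + 5*y**2 + 3*cos(y))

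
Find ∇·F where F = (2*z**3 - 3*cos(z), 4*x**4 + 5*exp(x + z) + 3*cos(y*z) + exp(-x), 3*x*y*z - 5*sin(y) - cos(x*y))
3*x*y - 3*z*sin(y*z)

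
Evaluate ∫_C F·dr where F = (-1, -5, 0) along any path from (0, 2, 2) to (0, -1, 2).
15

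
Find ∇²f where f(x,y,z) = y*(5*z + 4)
0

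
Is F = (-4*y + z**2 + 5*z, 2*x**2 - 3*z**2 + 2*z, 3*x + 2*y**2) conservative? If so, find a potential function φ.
No, ∇×F = (4*y + 6*z - 2, 2*z + 2, 4*x + 4) ≠ 0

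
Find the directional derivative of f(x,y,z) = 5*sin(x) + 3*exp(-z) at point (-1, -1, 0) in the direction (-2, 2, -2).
sqrt(3)*(3 - 5*cos(1))/3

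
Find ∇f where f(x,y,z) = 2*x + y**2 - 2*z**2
(2, 2*y, -4*z)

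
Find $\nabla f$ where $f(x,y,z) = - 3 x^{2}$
(-6*x, 0, 0)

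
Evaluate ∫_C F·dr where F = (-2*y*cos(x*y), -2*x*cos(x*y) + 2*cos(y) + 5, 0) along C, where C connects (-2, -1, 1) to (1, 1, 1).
2*sin(1) + 2*sin(2) + 10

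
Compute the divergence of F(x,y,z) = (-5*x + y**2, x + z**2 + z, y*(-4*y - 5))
-5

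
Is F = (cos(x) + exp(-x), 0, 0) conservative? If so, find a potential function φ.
Yes, F is conservative. φ = sin(x) - exp(-x)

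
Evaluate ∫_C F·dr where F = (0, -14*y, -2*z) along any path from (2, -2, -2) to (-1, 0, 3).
23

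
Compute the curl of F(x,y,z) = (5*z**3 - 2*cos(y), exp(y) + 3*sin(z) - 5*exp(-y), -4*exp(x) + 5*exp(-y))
(-3*cos(z) - 5*exp(-y), 15*z**2 + 4*exp(x), -2*sin(y))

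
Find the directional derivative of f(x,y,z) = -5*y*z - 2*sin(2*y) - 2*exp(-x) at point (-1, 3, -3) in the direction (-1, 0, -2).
2*sqrt(5)*(15 - E)/5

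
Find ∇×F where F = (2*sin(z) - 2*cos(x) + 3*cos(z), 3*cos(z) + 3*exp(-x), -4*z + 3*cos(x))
(3*sin(z), 3*sin(x) - 3*sin(z) + 2*cos(z), -3*exp(-x))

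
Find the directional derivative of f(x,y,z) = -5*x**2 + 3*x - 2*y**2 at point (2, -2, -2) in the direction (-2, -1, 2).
26/3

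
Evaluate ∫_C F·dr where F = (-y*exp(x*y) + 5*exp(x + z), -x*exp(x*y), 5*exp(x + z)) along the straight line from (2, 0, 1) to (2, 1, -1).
-5*exp(3) - exp(2) + 1 + 5*E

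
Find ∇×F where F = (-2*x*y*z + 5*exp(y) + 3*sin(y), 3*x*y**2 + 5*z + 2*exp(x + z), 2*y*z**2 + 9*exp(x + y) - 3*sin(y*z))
(2*z**2 - 3*z*cos(y*z) + 9*exp(x + y) - 2*exp(x + z) - 5, -2*x*y - 9*exp(x + y), 2*x*z + 3*y**2 - 5*exp(y) + 2*exp(x + z) - 3*cos(y))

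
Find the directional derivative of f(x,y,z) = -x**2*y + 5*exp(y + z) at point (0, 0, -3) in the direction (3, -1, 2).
5*sqrt(14)*exp(-3)/14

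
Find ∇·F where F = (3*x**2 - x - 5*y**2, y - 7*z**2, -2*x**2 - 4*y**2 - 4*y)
6*x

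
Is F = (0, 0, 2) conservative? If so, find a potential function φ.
Yes, F is conservative. φ = 2*z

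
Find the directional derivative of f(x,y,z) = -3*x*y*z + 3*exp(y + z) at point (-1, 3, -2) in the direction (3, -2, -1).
3*sqrt(14)*(19 - 3*E)/14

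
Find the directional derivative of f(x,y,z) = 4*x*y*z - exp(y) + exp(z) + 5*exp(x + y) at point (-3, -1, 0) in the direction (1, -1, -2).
sqrt(6)*(1 - 26*E)*exp(-1)/6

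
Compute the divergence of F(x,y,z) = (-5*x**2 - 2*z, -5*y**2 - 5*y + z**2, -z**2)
-10*x - 10*y - 2*z - 5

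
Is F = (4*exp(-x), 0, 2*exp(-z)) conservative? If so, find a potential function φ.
Yes, F is conservative. φ = -2*exp(-z) - 4*exp(-x)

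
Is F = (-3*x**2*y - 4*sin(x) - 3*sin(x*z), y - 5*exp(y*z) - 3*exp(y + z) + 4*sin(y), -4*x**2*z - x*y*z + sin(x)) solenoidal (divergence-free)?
No, ∇·F = -4*x**2 - 7*x*y - 5*z*exp(y*z) - 3*z*cos(x*z) - 3*exp(y + z) - 4*cos(x) + 4*cos(y) + 1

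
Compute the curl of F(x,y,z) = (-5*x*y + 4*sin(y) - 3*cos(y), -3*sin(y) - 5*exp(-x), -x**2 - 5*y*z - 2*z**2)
(-5*z, 2*x, 5*x - 3*sin(y) - 4*cos(y) + 5*exp(-x))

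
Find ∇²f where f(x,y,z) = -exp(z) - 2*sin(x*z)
2*x**2*sin(x*z) + 2*z**2*sin(x*z) - exp(z)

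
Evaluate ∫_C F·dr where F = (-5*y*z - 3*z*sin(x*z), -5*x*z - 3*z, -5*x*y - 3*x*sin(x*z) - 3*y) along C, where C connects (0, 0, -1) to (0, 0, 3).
0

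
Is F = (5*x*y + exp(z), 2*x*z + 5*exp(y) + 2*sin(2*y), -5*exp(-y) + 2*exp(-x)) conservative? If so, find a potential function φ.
No, ∇×F = (-2*x + 5*exp(-y), exp(z) + 2*exp(-x), -5*x + 2*z) ≠ 0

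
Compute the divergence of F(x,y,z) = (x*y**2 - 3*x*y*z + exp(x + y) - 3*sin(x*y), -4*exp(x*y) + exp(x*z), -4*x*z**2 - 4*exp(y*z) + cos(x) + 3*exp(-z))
-8*x*z - 4*x*exp(x*y) + y**2 - 3*y*z - 4*y*exp(y*z) - 3*y*cos(x*y) + exp(x + y) - 3*exp(-z)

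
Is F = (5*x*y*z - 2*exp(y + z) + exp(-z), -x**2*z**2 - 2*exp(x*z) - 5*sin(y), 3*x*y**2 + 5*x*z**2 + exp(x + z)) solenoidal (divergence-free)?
No, ∇·F = 10*x*z + 5*y*z + exp(x + z) - 5*cos(y)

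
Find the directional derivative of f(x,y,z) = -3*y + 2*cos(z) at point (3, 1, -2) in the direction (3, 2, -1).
-sqrt(14)*(sin(2) + 3)/7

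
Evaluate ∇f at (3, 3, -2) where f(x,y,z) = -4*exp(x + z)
(-4*E, 0, -4*E)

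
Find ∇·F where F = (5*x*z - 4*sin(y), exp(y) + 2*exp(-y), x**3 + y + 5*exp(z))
5*z + exp(y) + 5*exp(z) - 2*exp(-y)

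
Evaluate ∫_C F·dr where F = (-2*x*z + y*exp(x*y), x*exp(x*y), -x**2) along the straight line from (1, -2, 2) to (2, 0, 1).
-1 - exp(-2)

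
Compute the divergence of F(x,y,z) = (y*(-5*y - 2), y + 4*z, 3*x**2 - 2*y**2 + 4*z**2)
8*z + 1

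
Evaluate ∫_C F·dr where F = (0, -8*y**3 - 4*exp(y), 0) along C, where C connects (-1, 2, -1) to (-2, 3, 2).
-130 - 4*exp(3) + 4*exp(2)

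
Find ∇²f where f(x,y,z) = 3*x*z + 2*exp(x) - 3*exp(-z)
2*exp(x) - 3*exp(-z)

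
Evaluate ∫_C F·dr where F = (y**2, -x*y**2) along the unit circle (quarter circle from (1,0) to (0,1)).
-2/3 - pi/16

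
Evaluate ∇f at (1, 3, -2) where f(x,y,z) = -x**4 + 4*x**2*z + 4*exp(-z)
(-20, 0, 4 - 4*exp(2))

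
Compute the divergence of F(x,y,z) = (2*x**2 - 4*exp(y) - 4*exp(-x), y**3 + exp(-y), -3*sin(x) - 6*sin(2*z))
4*x + 3*y**2 - 12*cos(2*z) - exp(-y) + 4*exp(-x)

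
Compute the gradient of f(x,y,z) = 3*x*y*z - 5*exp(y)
(3*y*z, 3*x*z - 5*exp(y), 3*x*y)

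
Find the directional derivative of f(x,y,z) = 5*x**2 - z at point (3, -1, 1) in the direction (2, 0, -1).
61*sqrt(5)/5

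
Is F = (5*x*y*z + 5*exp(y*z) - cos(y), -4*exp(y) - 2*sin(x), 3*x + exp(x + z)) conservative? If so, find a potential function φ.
No, ∇×F = (0, 5*x*y + 5*y*exp(y*z) - exp(x + z) - 3, -5*x*z - 5*z*exp(y*z) - sin(y) - 2*cos(x)) ≠ 0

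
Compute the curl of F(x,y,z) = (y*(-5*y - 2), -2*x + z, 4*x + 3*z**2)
(-1, -4, 10*y)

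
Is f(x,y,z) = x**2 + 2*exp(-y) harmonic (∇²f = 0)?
No, ∇²f = 2 + 2*exp(-y)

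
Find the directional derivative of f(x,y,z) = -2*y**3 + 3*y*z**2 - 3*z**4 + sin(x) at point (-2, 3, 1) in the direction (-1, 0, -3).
-sqrt(10)*(cos(2) + 18)/10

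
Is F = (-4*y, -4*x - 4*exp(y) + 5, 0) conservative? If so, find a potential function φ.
Yes, F is conservative. φ = -4*x*y + 5*y - 4*exp(y)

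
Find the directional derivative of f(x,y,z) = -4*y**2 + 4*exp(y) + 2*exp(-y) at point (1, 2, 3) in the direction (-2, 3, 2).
6*sqrt(17)*(-8*exp(2) - 1 + 2*exp(4))*exp(-2)/17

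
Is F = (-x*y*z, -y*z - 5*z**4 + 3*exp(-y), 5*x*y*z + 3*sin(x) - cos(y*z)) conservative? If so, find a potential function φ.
No, ∇×F = (5*x*z + y + 20*z**3 + z*sin(y*z), -x*y - 5*y*z - 3*cos(x), x*z) ≠ 0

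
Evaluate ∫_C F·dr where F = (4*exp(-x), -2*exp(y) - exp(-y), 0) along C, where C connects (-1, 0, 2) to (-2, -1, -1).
-4*exp(2) - 2*exp(-1) + 1 + 5*E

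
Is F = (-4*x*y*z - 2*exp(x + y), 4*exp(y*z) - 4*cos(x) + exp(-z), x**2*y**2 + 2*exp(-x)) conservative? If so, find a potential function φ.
No, ∇×F = (2*x**2*y - 4*y*exp(y*z) + exp(-z), 2*(-x*y*(y + 2)*exp(x) + 1)*exp(-x), 4*x*z + 2*exp(x + y) + 4*sin(x)) ≠ 0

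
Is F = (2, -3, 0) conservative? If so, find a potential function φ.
Yes, F is conservative. φ = 2*x - 3*y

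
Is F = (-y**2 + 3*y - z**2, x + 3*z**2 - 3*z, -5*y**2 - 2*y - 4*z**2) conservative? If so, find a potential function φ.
No, ∇×F = (-10*y - 6*z + 1, -2*z, 2*y - 2) ≠ 0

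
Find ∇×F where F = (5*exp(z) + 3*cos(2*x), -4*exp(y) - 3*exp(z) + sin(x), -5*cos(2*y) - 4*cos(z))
(3*exp(z) + 10*sin(2*y), 5*exp(z), cos(x))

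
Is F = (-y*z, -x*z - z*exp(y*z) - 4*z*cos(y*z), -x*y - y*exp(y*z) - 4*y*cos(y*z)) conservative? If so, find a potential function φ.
Yes, F is conservative. φ = -x*y*z - exp(y*z) - 4*sin(y*z)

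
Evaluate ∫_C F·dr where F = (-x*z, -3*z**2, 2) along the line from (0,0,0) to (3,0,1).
-1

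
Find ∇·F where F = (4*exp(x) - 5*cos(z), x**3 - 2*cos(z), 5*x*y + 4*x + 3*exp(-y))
4*exp(x)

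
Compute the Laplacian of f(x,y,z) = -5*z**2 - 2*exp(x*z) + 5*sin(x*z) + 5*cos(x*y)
-2*x**2*exp(x*z) - 5*x**2*sin(x*z) - 5*x**2*cos(x*y) - 5*y**2*cos(x*y) - 2*z**2*exp(x*z) - 5*z**2*sin(x*z) - 10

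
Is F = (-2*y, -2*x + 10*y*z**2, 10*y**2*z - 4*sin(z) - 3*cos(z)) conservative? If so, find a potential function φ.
Yes, F is conservative. φ = -2*x*y + 5*y**2*z**2 - 3*sin(z) + 4*cos(z)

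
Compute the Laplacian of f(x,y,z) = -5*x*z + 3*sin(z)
-3*sin(z)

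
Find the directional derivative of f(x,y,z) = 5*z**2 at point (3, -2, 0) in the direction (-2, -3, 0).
0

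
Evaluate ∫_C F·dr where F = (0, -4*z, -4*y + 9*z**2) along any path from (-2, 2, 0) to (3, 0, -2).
-24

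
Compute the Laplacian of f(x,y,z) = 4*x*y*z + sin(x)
-sin(x)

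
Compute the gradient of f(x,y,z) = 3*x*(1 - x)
(3 - 6*x, 0, 0)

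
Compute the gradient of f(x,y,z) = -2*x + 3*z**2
(-2, 0, 6*z)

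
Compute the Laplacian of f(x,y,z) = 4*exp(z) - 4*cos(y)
4*exp(z) + 4*cos(y)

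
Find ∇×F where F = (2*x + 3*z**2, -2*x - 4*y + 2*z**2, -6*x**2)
(-4*z, 12*x + 6*z, -2)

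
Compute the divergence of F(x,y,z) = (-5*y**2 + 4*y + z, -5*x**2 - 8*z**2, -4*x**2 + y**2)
0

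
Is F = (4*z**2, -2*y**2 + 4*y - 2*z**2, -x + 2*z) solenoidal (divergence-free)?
No, ∇·F = 6 - 4*y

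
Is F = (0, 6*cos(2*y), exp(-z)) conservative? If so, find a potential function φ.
Yes, F is conservative. φ = 3*sin(2*y) - exp(-z)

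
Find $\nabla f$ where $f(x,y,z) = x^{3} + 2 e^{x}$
(3*x**2 + 2*exp(x), 0, 0)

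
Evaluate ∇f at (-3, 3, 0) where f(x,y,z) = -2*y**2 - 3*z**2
(0, -12, 0)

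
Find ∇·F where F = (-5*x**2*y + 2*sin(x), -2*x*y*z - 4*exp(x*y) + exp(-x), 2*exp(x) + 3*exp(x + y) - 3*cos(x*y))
-10*x*y - 2*x*z - 4*x*exp(x*y) + 2*cos(x)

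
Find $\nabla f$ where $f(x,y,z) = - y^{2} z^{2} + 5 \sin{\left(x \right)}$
(5*cos(x), -2*y*z**2, -2*y**2*z)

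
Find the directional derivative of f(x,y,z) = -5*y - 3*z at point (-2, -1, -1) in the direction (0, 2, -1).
-7*sqrt(5)/5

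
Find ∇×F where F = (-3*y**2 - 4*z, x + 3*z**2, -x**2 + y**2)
(2*y - 6*z, 2*x - 4, 6*y + 1)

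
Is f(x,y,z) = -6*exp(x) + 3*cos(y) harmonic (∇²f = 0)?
No, ∇²f = -6*exp(x) - 3*cos(y)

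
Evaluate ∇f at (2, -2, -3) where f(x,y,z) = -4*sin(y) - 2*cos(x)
(2*sin(2), -4*cos(2), 0)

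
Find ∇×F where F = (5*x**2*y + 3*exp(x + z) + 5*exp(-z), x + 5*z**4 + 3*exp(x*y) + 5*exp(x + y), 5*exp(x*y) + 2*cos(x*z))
(5*x*exp(x*y) - 20*z**3, -5*y*exp(x*y) + 2*z*sin(x*z) + 3*exp(x + z) - 5*exp(-z), -5*x**2 + 3*y*exp(x*y) + 5*exp(x + y) + 1)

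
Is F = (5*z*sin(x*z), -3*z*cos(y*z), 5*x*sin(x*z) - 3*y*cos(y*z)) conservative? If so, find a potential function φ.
Yes, F is conservative. φ = -3*sin(y*z) - 5*cos(x*z)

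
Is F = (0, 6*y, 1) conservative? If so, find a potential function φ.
Yes, F is conservative. φ = 3*y**2 + z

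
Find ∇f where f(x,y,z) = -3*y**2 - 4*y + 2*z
(0, -6*y - 4, 2)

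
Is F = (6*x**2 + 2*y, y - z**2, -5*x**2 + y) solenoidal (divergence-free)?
No, ∇·F = 12*x + 1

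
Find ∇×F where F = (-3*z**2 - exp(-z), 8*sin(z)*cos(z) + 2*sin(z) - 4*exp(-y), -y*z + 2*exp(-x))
(-z - 2*cos(z) - 8*cos(2*z), -6*z + exp(-z) + 2*exp(-x), 0)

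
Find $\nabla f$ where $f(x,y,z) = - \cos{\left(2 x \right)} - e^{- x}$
(2*sin(2*x) + exp(-x), 0, 0)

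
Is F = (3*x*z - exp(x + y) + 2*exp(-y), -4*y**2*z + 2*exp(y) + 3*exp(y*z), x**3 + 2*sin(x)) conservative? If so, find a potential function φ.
No, ∇×F = (y*(4*y - 3*exp(y*z)), -3*x**2 + 3*x - 2*cos(x), (exp(x + 2*y) + 2)*exp(-y)) ≠ 0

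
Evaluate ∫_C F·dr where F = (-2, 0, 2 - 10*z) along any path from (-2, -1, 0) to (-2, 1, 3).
-39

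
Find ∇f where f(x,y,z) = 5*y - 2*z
(0, 5, -2)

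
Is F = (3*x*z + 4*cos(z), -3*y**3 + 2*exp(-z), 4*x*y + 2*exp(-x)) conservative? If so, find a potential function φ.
No, ∇×F = (4*x + 2*exp(-z), 3*x - 4*y - 4*sin(z) + 2*exp(-x), 0) ≠ 0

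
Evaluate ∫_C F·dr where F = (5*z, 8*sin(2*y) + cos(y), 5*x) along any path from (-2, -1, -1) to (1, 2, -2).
-20 + 4*cos(2) + sin(1) + sin(2) - 4*cos(4)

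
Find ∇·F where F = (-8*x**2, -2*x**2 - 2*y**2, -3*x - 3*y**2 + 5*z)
-16*x - 4*y + 5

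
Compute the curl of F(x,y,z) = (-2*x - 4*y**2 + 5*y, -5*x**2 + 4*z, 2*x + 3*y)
(-1, -2, -10*x + 8*y - 5)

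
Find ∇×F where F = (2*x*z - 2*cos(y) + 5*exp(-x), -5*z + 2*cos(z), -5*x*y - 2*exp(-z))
(-5*x + 2*sin(z) + 5, 2*x + 5*y, -2*sin(y))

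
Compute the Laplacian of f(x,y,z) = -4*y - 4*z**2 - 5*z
-8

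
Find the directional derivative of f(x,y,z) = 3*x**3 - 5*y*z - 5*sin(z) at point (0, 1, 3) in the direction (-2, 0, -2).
5*sqrt(2)*(cos(3) + 1)/2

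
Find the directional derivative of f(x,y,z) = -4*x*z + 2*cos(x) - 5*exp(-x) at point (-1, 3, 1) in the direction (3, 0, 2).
sqrt(13)*(-4 + 6*sin(1) + 15*E)/13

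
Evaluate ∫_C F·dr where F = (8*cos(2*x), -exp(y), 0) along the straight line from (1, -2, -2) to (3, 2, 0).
-exp(2) - 4*sin(2) + 4*sin(6) + exp(-2)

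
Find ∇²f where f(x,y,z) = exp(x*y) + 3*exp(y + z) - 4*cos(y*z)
x**2*exp(x*y) + y**2*exp(x*y) + 4*y**2*cos(y*z) + 4*z**2*cos(y*z) + 6*exp(y + z)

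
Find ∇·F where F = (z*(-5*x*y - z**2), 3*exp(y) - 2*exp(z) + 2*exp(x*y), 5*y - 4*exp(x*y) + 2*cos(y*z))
2*x*exp(x*y) - 5*y*z - 2*y*sin(y*z) + 3*exp(y)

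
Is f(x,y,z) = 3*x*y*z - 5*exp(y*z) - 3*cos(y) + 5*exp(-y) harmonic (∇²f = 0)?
No, ∇²f = -5*y**2*exp(y*z) - 5*z**2*exp(y*z) + 3*cos(y) + 5*exp(-y)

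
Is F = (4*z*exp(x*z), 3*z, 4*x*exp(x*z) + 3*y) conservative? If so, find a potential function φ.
Yes, F is conservative. φ = 3*y*z + 4*exp(x*z)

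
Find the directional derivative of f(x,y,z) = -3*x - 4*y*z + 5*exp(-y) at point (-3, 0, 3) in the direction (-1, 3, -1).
-48*sqrt(11)/11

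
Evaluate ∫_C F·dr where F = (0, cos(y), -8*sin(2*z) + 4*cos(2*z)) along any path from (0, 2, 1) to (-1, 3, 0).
-3*sin(2) + sin(3) - 4*cos(2) + 4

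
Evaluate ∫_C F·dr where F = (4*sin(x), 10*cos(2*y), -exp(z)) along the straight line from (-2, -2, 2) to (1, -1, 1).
-5*sin(2) + 5*sin(4) - E - 4*cos(1) + 4*cos(2) + exp(2)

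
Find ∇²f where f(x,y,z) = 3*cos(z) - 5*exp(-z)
-3*cos(z) - 5*exp(-z)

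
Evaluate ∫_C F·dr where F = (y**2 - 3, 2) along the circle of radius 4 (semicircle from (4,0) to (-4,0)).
-184/3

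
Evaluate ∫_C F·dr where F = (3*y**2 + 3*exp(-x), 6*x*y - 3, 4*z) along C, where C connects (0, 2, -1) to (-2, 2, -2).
-3*exp(2) - 15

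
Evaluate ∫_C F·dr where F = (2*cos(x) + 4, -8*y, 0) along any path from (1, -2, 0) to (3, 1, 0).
-2*sin(1) + 2*sin(3) + 20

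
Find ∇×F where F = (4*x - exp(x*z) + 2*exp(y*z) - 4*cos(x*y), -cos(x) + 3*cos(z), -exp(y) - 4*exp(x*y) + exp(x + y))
(-4*x*exp(x*y) - exp(y) + exp(x + y) + 3*sin(z), -x*exp(x*z) + 4*y*exp(x*y) + 2*y*exp(y*z) - exp(x + y), -4*x*sin(x*y) - 2*z*exp(y*z) + sin(x))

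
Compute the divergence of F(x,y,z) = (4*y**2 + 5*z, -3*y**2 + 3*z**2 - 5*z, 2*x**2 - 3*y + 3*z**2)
-6*y + 6*z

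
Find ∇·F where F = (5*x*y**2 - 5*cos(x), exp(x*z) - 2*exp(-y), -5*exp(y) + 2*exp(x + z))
5*y**2 + 2*exp(x + z) + 5*sin(x) + 2*exp(-y)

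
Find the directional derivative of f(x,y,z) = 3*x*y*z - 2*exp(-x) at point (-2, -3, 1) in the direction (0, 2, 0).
-6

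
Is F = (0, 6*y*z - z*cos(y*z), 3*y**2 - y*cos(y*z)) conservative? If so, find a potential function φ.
Yes, F is conservative. φ = 3*y**2*z - sin(y*z)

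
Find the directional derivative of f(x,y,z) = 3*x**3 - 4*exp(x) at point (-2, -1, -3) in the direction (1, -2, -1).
sqrt(6)*(-2/3 + 6*exp(2))*exp(-2)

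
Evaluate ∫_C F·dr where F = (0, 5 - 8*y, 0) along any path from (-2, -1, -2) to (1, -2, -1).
-17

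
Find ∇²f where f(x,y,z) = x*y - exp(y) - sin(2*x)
-exp(y) + 4*sin(2*x)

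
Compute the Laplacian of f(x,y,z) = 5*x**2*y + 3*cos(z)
10*y - 3*cos(z)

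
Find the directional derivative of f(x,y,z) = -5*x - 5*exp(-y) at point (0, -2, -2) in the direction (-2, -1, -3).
5*sqrt(14)*(2 - exp(2))/14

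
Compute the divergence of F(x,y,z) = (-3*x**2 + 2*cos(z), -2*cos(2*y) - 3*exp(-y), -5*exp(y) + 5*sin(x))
-6*x + 4*sin(2*y) + 3*exp(-y)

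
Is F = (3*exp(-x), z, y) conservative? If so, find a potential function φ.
Yes, F is conservative. φ = y*z - 3*exp(-x)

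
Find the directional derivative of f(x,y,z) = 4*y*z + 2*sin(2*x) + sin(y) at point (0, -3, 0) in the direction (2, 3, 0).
sqrt(13)*(3*cos(3) + 8)/13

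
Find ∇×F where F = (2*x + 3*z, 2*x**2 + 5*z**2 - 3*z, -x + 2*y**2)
(4*y - 10*z + 3, 4, 4*x)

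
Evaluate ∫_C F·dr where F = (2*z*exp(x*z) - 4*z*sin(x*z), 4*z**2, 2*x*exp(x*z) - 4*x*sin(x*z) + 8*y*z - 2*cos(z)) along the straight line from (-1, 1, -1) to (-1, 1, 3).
2*(1 + (-E + 2*cos(3) - 2*cos(1) - sin(1) - sin(3) + 16)*exp(3))*exp(-3)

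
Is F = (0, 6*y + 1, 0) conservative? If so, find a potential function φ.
Yes, F is conservative. φ = y*(3*y + 1)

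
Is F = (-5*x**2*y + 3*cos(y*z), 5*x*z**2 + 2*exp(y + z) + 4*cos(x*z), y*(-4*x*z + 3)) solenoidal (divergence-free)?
No, ∇·F = -14*x*y + 2*exp(y + z)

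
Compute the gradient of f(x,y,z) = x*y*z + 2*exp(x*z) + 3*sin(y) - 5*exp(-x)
(y*z + 2*z*exp(x*z) + 5*exp(-x), x*z + 3*cos(y), x*(y + 2*exp(x*z)))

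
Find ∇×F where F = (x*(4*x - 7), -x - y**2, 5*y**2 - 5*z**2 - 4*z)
(10*y, 0, -1)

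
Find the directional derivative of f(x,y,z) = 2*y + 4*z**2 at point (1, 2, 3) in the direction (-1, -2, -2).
-52/3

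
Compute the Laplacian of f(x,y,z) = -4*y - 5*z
0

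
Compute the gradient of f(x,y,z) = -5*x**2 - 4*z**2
(-10*x, 0, -8*z)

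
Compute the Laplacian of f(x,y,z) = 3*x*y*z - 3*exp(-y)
-3*exp(-y)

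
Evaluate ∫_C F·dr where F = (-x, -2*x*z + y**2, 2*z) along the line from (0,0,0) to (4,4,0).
40/3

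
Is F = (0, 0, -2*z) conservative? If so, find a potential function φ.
Yes, F is conservative. φ = -z**2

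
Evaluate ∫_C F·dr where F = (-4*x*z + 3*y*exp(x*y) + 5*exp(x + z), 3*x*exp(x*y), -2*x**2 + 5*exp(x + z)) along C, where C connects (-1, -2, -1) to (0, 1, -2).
1 - 3*exp(2)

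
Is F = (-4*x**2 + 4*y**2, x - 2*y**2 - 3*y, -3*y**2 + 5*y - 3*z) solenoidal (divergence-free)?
No, ∇·F = -8*x - 4*y - 6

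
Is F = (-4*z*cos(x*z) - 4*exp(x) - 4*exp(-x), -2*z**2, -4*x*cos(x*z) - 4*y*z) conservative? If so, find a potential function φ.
Yes, F is conservative. φ = -2*y*z**2 - 4*exp(x) - 4*sin(x*z) + 4*exp(-x)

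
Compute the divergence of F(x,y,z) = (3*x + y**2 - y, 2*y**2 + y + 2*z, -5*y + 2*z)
4*y + 6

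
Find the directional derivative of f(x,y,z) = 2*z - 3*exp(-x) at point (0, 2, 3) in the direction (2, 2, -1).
4/3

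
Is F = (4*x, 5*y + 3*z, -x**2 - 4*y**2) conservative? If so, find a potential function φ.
No, ∇×F = (-8*y - 3, 2*x, 0) ≠ 0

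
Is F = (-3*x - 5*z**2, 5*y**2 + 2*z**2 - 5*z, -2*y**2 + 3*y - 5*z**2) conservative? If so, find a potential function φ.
No, ∇×F = (-4*y - 4*z + 8, -10*z, 0) ≠ 0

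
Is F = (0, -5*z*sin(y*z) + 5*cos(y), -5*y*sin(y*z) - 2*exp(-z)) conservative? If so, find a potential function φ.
Yes, F is conservative. φ = 5*sin(y) + 5*cos(y*z) + 2*exp(-z)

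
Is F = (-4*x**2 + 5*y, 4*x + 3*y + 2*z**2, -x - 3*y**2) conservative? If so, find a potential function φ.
No, ∇×F = (-6*y - 4*z, 1, -1) ≠ 0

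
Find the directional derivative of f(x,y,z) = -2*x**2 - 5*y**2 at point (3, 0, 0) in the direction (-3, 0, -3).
6*sqrt(2)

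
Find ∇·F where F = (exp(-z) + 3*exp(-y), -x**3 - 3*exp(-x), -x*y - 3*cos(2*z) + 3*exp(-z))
6*sin(2*z) - 3*exp(-z)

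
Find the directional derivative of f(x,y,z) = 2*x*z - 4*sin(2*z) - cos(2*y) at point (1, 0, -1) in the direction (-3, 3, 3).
4*sqrt(3)*(1 - 2*cos(2))/3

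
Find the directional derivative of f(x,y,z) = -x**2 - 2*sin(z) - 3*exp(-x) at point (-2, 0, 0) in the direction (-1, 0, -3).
sqrt(10)*(2 - 3*exp(2))/10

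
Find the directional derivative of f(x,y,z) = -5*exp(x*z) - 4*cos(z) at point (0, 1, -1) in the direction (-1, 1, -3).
sqrt(11)*(-5 + 12*sin(1))/11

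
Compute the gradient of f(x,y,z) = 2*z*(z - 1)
(0, 0, 4*z - 2)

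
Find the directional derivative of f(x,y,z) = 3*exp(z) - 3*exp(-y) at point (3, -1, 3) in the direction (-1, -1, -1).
-sqrt(3)*E*(1 + exp(2))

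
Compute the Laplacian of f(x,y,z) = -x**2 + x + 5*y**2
8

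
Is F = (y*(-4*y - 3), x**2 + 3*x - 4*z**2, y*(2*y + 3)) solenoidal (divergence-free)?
Yes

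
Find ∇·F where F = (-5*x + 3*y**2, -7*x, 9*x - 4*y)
-5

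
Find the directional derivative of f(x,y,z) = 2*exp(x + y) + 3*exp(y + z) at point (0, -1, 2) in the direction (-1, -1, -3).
4*sqrt(11)*(-3*exp(2) - 1)*exp(-1)/11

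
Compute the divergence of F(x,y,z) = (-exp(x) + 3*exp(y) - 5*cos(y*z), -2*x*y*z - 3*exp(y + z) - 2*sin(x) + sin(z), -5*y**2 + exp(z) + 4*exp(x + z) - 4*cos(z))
-2*x*z - exp(x) + exp(z) + 4*exp(x + z) - 3*exp(y + z) + 4*sin(z)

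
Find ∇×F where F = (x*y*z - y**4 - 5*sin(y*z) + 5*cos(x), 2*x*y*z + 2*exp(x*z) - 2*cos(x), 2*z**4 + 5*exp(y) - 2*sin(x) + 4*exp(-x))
(-2*x*y - 2*x*exp(x*z) + 5*exp(y), x*y - 5*y*cos(y*z) + 2*cos(x) + 4*exp(-x), -x*z + 4*y**3 + 2*y*z + 2*z*exp(x*z) + 5*z*cos(y*z) + 2*sin(x))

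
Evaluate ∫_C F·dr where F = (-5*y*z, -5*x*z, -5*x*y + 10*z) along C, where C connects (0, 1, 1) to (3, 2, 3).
-50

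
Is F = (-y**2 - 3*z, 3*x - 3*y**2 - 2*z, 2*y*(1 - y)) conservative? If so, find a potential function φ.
No, ∇×F = (4 - 4*y, -3, 2*y + 3) ≠ 0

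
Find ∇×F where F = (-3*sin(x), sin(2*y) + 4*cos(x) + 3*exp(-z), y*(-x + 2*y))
(-x + 4*y + 3*exp(-z), y, -4*sin(x))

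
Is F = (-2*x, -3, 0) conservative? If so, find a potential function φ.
Yes, F is conservative. φ = -x**2 - 3*y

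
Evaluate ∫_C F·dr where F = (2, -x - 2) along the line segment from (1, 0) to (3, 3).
-8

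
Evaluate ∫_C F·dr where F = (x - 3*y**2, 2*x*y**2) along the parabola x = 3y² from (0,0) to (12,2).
192/5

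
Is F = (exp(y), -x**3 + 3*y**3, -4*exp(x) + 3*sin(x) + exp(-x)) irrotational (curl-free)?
No, ∇×F = (0, 4*exp(x) - 3*cos(x) + exp(-x), -3*x**2 - exp(y))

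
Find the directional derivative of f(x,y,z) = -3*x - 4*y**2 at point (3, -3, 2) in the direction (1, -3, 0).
-15*sqrt(10)/2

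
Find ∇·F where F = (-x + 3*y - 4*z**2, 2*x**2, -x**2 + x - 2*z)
-3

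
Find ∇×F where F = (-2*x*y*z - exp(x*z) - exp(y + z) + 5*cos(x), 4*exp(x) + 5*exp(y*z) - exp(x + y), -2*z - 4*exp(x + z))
(-5*y*exp(y*z), -2*x*y - x*exp(x*z) + 4*exp(x + z) - exp(y + z), 2*x*z + 4*exp(x) - exp(x + y) + exp(y + z))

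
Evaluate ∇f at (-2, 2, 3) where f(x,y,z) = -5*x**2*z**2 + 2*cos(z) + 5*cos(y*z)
(180, -15*sin(6), -120 - 2*sin(3) - 10*sin(6))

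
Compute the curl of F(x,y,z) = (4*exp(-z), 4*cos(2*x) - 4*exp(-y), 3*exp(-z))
(0, -4*exp(-z), -8*sin(2*x))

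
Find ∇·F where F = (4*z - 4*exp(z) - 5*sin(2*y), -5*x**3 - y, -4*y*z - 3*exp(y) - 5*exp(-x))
-4*y - 1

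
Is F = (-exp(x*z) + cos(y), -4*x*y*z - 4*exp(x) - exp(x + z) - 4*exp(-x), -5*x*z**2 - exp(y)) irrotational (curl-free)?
No, ∇×F = (4*x*y - exp(y) + exp(x + z), -x*exp(x*z) + 5*z**2, -4*y*z - 4*exp(x) - exp(x + z) + sin(y) + 4*exp(-x))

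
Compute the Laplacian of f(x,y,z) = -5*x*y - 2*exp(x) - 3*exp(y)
-2*exp(x) - 3*exp(y)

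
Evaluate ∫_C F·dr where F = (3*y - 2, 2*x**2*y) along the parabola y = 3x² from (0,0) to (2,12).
404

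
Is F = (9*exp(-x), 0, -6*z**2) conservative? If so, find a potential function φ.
Yes, F is conservative. φ = -2*z**3 - 9*exp(-x)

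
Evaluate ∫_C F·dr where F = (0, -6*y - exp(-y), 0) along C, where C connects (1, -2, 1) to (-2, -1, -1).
-exp(2) + E + 9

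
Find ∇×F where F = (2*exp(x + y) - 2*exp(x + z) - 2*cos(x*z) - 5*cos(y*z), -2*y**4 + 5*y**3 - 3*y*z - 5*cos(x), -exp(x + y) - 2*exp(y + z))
(3*y - exp(x + y) - 2*exp(y + z), 2*x*sin(x*z) + 5*y*sin(y*z) + exp(x + y) - 2*exp(x + z), -5*z*sin(y*z) - 2*exp(x + y) + 5*sin(x))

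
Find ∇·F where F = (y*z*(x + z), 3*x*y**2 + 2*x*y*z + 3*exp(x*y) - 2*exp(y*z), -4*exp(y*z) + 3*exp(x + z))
6*x*y + 2*x*z + 3*x*exp(x*y) + y*z - 4*y*exp(y*z) - 2*z*exp(y*z) + 3*exp(x + z)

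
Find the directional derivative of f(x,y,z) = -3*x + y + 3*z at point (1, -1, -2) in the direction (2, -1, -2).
-13/3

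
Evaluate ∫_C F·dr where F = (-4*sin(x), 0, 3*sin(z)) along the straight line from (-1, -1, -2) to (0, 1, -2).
4 - 4*cos(1)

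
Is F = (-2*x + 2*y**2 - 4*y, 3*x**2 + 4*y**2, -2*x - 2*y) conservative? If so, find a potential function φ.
No, ∇×F = (-2, 2, 6*x - 4*y + 4) ≠ 0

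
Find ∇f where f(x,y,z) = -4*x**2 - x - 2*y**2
(-8*x - 1, -4*y, 0)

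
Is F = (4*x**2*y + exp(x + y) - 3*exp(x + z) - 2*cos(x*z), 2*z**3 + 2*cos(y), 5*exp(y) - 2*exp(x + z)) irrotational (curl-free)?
No, ∇×F = (-6*z**2 + 5*exp(y), 2*x*sin(x*z) - exp(x + z), -4*x**2 - exp(x + y))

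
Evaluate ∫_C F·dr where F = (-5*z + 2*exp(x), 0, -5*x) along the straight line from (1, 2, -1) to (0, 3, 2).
-2*E - 3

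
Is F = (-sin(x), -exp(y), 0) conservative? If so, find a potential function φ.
Yes, F is conservative. φ = -exp(y) + cos(x)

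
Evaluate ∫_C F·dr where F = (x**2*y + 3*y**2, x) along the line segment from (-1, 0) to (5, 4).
236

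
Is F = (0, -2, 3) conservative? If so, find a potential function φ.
Yes, F is conservative. φ = -2*y + 3*z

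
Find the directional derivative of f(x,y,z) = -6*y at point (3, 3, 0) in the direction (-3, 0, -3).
0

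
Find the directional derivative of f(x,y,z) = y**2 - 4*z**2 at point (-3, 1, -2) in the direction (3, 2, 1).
10*sqrt(14)/7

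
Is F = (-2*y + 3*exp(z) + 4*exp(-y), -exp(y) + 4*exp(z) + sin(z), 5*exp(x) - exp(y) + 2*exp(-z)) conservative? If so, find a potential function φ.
No, ∇×F = (-exp(y) - 4*exp(z) - cos(z), -5*exp(x) + 3*exp(z), 2 + 4*exp(-y)) ≠ 0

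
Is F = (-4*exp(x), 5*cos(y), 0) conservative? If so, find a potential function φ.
Yes, F is conservative. φ = -4*exp(x) + 5*sin(y)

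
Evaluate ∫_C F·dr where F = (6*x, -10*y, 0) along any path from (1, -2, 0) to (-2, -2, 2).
9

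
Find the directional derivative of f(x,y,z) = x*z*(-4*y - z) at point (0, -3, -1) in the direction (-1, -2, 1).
13*sqrt(6)/6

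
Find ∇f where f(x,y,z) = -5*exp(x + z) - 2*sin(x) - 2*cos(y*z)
(-5*exp(x + z) - 2*cos(x), 2*z*sin(y*z), 2*y*sin(y*z) - 5*exp(x + z))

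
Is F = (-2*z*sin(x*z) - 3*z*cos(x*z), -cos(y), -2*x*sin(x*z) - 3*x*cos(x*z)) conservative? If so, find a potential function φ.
Yes, F is conservative. φ = -sin(y) - 3*sin(x*z) + 2*cos(x*z)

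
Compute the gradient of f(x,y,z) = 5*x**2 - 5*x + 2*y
(10*x - 5, 2, 0)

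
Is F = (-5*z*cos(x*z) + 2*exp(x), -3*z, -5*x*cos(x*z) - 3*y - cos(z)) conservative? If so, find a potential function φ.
Yes, F is conservative. φ = -3*y*z + 2*exp(x) - sin(z) - 5*sin(x*z)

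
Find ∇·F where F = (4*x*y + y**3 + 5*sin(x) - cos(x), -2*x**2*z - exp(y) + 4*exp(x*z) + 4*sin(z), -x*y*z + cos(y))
-x*y + 4*y - exp(y) + sin(x) + 5*cos(x)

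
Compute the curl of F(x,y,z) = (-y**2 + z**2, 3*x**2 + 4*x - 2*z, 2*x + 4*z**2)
(2, 2*z - 2, 6*x + 2*y + 4)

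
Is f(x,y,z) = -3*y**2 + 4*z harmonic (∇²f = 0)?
No, ∇²f = -6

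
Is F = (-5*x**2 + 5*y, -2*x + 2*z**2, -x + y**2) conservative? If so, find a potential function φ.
No, ∇×F = (2*y - 4*z, 1, -7) ≠ 0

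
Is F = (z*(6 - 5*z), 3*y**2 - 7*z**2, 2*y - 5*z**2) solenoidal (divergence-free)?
No, ∇·F = 6*y - 10*z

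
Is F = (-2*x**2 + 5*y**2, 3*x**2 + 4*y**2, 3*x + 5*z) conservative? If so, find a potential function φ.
No, ∇×F = (0, -3, 6*x - 10*y) ≠ 0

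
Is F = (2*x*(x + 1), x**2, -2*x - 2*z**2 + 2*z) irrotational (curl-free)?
No, ∇×F = (0, 2, 2*x)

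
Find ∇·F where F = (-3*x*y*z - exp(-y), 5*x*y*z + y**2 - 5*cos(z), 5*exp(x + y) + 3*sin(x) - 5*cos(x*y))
5*x*z - 3*y*z + 2*y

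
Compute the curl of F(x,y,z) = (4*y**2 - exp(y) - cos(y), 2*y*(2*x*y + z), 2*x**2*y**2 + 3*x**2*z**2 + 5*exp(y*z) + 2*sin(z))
(4*x**2*y - 2*y + 5*z*exp(y*z), 2*x*(-2*y**2 - 3*z**2), 4*y**2 - 8*y + exp(y) - sin(y))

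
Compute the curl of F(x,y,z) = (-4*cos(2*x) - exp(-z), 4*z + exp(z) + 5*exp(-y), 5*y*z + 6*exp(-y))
(5*z - exp(z) - 4 - 6*exp(-y), exp(-z), 0)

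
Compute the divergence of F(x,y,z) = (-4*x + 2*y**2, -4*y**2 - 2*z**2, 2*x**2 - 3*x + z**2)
-8*y + 2*z - 4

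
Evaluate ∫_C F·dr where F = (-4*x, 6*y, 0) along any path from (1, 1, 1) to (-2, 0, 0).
-9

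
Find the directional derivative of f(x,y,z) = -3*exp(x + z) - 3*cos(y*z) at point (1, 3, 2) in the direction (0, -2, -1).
3*sqrt(5)*(-7*sin(6) + exp(3))/5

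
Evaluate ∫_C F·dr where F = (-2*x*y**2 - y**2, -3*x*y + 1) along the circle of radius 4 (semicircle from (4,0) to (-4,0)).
-128/3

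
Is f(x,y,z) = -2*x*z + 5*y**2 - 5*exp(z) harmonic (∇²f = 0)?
No, ∇²f = 10 - 5*exp(z)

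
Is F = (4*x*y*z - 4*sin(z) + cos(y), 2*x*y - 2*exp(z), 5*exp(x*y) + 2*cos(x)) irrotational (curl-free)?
No, ∇×F = (5*x*exp(x*y) + 2*exp(z), 4*x*y - 5*y*exp(x*y) + 2*sin(x) - 4*cos(z), -4*x*z + 2*y + sin(y))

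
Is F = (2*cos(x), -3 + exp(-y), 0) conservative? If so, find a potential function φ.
Yes, F is conservative. φ = -3*y + 2*sin(x) - exp(-y)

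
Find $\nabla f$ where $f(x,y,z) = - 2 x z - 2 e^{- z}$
(-2*z, 0, -2*x + 2*exp(-z))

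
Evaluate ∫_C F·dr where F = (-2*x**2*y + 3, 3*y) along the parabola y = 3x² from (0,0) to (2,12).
918/5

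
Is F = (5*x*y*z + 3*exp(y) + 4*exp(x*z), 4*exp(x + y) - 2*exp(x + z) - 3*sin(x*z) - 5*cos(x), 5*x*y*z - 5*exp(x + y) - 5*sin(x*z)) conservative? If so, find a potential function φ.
No, ∇×F = (5*x*z + 3*x*cos(x*z) - 5*exp(x + y) + 2*exp(x + z), 5*x*y + 4*x*exp(x*z) - 5*y*z + 5*z*cos(x*z) + 5*exp(x + y), -5*x*z - 3*z*cos(x*z) - 3*exp(y) + 4*exp(x + y) - 2*exp(x + z) + 5*sin(x)) ≠ 0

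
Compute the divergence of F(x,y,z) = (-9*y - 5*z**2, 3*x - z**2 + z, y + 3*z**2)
6*z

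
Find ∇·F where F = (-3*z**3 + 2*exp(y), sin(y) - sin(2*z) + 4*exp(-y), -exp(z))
-exp(z) + cos(y) - 4*exp(-y)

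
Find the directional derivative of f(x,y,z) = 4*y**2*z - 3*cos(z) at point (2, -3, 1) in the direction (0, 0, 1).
3*sin(1) + 36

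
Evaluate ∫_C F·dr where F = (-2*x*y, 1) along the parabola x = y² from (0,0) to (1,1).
1/5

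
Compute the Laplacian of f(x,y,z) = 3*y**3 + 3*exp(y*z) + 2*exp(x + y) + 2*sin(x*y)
-2*x**2*sin(x*y) + 3*y**2*exp(y*z) - 2*y**2*sin(x*y) + 18*y + 3*z**2*exp(y*z) + 4*exp(x + y)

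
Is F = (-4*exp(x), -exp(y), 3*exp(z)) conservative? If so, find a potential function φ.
Yes, F is conservative. φ = -4*exp(x) - exp(y) + 3*exp(z)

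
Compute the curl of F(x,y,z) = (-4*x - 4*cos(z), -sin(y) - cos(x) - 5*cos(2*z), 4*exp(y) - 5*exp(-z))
(4*exp(y) - 10*sin(2*z), 4*sin(z), sin(x))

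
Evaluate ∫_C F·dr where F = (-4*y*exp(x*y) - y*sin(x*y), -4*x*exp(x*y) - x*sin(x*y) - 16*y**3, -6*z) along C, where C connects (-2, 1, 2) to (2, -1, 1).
9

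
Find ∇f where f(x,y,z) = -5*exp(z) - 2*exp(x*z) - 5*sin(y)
(-2*z*exp(x*z), -5*cos(y), -2*x*exp(x*z) - 5*exp(z))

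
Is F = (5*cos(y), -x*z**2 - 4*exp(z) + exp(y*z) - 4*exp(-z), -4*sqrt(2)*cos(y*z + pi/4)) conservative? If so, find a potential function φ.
No, ∇×F = (2*x*z - y*exp(y*z) + 4*sqrt(2)*z*sin(y*z + pi/4) + 4*exp(z) - 4*exp(-z), 0, -z**2 + 5*sin(y)) ≠ 0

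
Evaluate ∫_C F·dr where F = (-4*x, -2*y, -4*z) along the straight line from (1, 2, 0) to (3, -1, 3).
-31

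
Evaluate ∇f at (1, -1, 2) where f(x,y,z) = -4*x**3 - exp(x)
(-12 - E, 0, 0)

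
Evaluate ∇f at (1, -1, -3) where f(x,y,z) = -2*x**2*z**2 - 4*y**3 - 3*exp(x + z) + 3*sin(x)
(-36 - 3*exp(-2) + 3*cos(1), -12, 12 - 3*exp(-2))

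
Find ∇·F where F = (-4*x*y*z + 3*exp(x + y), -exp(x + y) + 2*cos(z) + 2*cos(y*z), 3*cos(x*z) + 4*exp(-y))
-3*x*sin(x*z) - 4*y*z - 2*z*sin(y*z) + 2*exp(x + y)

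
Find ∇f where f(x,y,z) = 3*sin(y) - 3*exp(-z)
(0, 3*cos(y), 3*exp(-z))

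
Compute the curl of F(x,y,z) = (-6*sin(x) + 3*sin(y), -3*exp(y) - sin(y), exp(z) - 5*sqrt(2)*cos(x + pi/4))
(0, -5*sqrt(2)*sin(x + pi/4), -3*cos(y))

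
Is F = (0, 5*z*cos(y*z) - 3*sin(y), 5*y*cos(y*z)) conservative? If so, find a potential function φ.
Yes, F is conservative. φ = 5*sin(y*z) + 3*cos(y)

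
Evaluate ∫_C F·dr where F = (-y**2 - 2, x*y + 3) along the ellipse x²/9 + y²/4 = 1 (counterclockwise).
0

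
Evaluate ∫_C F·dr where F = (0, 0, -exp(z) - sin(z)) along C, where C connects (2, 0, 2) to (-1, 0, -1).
-exp(-1) - cos(2) + cos(1) + exp(2)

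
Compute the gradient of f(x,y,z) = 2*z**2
(0, 0, 4*z)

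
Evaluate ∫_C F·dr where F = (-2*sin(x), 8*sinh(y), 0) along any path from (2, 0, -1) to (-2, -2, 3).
16*sinh(1)**2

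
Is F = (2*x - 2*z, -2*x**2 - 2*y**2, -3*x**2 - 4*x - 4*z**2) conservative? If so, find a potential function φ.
No, ∇×F = (0, 6*x + 2, -4*x) ≠ 0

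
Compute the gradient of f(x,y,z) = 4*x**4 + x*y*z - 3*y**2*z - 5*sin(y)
(16*x**3 + y*z, x*z - 6*y*z - 5*cos(y), y*(x - 3*y))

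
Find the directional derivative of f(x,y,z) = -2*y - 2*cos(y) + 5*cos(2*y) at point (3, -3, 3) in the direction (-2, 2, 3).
4*sqrt(17)*(5*sin(6) - 1 - sin(3))/17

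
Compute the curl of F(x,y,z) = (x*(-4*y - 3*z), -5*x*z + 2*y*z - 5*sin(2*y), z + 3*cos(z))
(5*x - 2*y, -3*x, 4*x - 5*z)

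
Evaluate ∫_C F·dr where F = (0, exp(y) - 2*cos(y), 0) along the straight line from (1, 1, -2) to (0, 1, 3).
0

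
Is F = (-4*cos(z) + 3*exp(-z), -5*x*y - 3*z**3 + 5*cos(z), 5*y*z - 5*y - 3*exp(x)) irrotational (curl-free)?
No, ∇×F = (9*z**2 + 5*z + 5*sin(z) - 5, 3*exp(x) + 4*sin(z) - 3*exp(-z), -5*y)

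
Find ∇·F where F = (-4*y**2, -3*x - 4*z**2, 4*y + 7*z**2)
14*z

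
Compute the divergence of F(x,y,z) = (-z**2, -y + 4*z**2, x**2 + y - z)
-2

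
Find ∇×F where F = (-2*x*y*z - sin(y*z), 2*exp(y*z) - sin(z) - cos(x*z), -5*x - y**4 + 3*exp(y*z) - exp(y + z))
(-x*sin(x*z) - 4*y**3 - 2*y*exp(y*z) + 3*z*exp(y*z) - exp(y + z) + cos(z), -2*x*y - y*cos(y*z) + 5, z*(2*x + sin(x*z) + cos(y*z)))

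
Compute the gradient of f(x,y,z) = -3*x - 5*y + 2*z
(-3, -5, 2)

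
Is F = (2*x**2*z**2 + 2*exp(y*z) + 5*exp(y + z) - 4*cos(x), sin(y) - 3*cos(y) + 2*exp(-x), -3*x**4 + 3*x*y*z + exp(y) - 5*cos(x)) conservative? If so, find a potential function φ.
No, ∇×F = (3*x*z + exp(y), 12*x**3 + 4*x**2*z - 3*y*z + 2*y*exp(y*z) + 5*exp(y + z) - 5*sin(x), -2*z*exp(y*z) - 5*exp(y + z) - 2*exp(-x)) ≠ 0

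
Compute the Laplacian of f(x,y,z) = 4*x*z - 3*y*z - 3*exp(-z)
-3*exp(-z)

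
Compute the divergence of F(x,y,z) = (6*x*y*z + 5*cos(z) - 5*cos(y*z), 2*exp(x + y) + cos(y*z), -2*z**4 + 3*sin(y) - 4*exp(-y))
6*y*z - 8*z**3 - z*sin(y*z) + 2*exp(x + y)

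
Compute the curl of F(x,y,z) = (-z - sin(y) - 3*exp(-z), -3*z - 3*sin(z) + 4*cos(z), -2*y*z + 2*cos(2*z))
(-2*z + 4*sin(z) + 3*cos(z) + 3, -1 + 3*exp(-z), cos(y))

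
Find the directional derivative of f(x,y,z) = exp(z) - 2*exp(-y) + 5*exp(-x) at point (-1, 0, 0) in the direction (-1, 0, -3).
sqrt(10)*(-3 + 5*E)/10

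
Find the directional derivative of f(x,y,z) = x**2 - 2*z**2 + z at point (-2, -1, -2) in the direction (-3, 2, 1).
3*sqrt(14)/2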